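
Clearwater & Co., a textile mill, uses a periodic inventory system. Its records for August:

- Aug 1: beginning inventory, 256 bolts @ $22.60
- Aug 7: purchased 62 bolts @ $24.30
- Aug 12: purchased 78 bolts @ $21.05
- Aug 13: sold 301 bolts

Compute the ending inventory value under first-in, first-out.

Ending inventory = $2,055.00

Aug 13, 301 sold [FIFO — oldest first]: 256 @ $22.60 + 45 @ $24.30 = $6,879.10
Ending inventory: 17 @ $24.30 + 78 @ $21.05 = $2,055.00
Check: goods available $8,934.10 = COGS $6,879.10 + ending $2,055.00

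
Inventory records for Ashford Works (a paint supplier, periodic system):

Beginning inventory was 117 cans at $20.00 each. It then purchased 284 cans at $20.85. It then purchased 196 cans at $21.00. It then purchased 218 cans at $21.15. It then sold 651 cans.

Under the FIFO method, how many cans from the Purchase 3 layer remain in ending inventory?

164

Sale 1 (651) [FIFO — oldest first]: 117 @ $20.00 + 284 @ $20.85 + 196 @ $21.00 + 54 @ $21.15 = $13,519.50
Ending inventory: 164 @ $21.15 = $3,468.60
Check: goods available $16,988.10 = COGS $13,519.50 + ending $3,468.60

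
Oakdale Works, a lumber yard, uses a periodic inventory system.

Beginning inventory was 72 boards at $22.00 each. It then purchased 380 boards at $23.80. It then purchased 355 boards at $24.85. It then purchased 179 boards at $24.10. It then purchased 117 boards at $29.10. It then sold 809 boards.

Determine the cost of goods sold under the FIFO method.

COGS = $19,497.95

Sale 1 (809) [FIFO — oldest first]: 72 @ $22.00 + 380 @ $23.80 + 355 @ $24.85 + 2 @ $24.10 = $19,497.95
Ending inventory: 177 @ $24.10 + 117 @ $29.10 = $7,670.40
Check: goods available $27,168.35 = COGS $19,497.95 + ending $7,670.40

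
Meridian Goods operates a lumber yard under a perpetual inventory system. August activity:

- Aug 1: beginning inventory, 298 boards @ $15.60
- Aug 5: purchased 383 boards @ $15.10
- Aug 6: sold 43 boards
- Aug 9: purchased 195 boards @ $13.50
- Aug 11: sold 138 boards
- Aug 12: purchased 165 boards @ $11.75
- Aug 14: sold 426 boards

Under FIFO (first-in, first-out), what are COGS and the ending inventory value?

COGS = $9,314.70; ending inventory = $5,688.65

Aug 6, 43 sold [FIFO — oldest first]: 43 @ $15.60 = $670.80
Aug 11, 138 sold [FIFO — oldest first]: 138 @ $15.60 = $2,152.80
Aug 14, 426 sold [FIFO — oldest first]: 117 @ $15.60 + 309 @ $15.10 = $6,491.10
Total COGS = $670.80 + $2,152.80 + $6,491.10 = $9,314.70
Ending inventory: 74 @ $15.10 + 195 @ $13.50 + 165 @ $11.75 = $5,688.65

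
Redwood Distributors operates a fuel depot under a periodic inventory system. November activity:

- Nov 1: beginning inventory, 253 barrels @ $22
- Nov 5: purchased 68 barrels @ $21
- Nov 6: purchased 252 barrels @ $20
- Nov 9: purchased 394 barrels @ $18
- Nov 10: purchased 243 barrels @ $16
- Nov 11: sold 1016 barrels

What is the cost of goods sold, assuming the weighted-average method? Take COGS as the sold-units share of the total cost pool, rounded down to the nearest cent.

COGS = $19,324.15

Nov 11, sell 1016: 1016/1210 × $23,014.00 → $19,324.15
Ending inventory (cost pool remaining) = $3,689.85
Check: goods available $23,014.00 = COGS $19,324.15 + ending $3,689.85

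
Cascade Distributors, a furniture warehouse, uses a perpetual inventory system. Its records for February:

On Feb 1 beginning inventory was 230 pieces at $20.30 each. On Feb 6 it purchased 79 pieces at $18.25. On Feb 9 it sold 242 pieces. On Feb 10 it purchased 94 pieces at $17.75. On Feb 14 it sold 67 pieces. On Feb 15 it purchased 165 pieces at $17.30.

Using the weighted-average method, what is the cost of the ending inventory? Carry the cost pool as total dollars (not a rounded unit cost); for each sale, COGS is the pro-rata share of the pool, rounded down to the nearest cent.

Ending inventory = $4,602.26

After Feb 1: 230 on hand, pool $4,669.00 (≈ $20.3000 each)
After Feb 6: 309 on hand, pool $6,110.75 (≈ $19.7759 each)
Feb 9, sell 242: 242/309 × $6,110.75 → $4,785.76
After Feb 10: 161 on hand, pool $2,993.49 (≈ $18.5931 each)
Feb 14, sell 67: 67/161 × $2,993.49 → $1,245.73
After Feb 15: 259 on hand, pool $4,602.26 (≈ $17.7693 each)
Total COGS = $4,785.76 + $1,245.73 = $6,031.49
Ending inventory (cost pool remaining) = $4,602.26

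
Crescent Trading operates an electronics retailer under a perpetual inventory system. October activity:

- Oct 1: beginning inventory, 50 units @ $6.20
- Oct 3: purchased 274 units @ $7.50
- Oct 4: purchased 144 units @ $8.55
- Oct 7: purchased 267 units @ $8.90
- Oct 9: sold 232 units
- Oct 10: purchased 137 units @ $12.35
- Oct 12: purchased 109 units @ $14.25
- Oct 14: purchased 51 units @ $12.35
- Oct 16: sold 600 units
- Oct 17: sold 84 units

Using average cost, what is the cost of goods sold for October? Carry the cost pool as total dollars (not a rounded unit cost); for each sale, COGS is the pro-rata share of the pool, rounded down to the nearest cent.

COGS = $8,693.00

After Oct 1: 50 on hand, pool $310.00 (≈ $6.2000 each)
After Oct 3: 324 on hand, pool $2,365.00 (≈ $7.2994 each)
After Oct 4: 468 on hand, pool $3,596.20 (≈ $7.6842 each)
After Oct 7: 735 on hand, pool $5,972.50 (≈ $8.1259 each)
Oct 9, sell 232: 232/735 × $5,972.50 → $1,885.19
After Oct 10: 640 on hand, pool $5,779.26 (≈ $9.0301 each)
After Oct 12: 749 on hand, pool $7,332.51 (≈ $9.7897 each)
After Oct 14: 800 on hand, pool $7,962.36 (≈ $9.9529 each)
Oct 16, sell 600: 600/800 × $7,962.36 → $5,971.77
Oct 17, sell 84: 84/200 × $1,990.59 → $836.04
Total COGS = $1,885.19 + $5,971.77 + $836.04 = $8,693.00
Ending inventory (cost pool remaining) = $1,154.55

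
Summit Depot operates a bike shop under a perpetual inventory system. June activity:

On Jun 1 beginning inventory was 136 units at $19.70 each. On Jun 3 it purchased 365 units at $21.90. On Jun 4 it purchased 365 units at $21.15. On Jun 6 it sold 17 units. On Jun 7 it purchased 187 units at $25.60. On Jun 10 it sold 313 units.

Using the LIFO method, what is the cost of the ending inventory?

Jun 6, 17 sold [LIFO — newest first]: 17 @ $21.15 = $359.55
Jun 10, 313 sold [LIFO — newest first]: 187 @ $25.60 + 126 @ $21.15 = $7,452.10
Total COGS = $359.55 + $7,452.10 = $7,811.65
Ending inventory: 136 @ $19.70 + 365 @ $21.90 + 222 @ $21.15 = $15,368.00

Ending inventory = $15,368.00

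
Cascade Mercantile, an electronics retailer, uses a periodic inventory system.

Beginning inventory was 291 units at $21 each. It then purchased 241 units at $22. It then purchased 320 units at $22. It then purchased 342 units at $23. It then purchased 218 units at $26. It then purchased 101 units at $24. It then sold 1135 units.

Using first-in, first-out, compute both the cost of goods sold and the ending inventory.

COGS = $24,962; ending inventory = $9,449

Sale 1 (1135) [FIFO — oldest first]: 291 @ $21 + 241 @ $22 + 320 @ $22 + 283 @ $23 = $24,962
Ending inventory: 59 @ $23 + 218 @ $26 + 101 @ $24 = $9,449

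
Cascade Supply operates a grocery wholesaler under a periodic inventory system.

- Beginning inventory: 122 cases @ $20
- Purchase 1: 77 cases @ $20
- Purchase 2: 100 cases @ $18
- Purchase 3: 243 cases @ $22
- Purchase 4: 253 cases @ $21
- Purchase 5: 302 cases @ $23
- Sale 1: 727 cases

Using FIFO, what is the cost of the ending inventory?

Sale 1 (727) [FIFO — oldest first]: 122 @ $20 + 77 @ $20 + 100 @ $18 + 243 @ $22 + 185 @ $21 = $15,011
Ending inventory: 68 @ $21 + 302 @ $23 = $8,374

Ending inventory = $8,374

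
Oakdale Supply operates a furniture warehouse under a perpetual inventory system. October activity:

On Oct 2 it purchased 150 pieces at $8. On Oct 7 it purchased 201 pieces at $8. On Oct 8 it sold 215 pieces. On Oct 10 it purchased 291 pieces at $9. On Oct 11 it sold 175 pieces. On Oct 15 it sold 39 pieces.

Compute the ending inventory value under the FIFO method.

Oct 8, 215 sold [FIFO — oldest first]: 150 @ $8 + 65 @ $8 = $1,720
Oct 11, 175 sold [FIFO — oldest first]: 136 @ $8 + 39 @ $9 = $1,439
Oct 15, 39 sold [FIFO — oldest first]: 39 @ $9 = $351
Total COGS = $1,720 + $1,439 + $351 = $3,510
Ending inventory: 213 @ $9 = $1,917

Ending inventory = $1,917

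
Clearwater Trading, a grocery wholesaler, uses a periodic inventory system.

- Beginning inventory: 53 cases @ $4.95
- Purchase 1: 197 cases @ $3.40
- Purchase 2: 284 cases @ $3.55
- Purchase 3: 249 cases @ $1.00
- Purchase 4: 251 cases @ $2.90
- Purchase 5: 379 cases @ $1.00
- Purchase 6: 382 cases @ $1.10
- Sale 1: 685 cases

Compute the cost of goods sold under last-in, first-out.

Sale 1 (685) [LIFO — newest first]: 382 @ $1.10 + 303 @ $1.00 = $723.20
Ending inventory: 53 @ $4.95 + 197 @ $3.40 + 284 @ $3.55 + 249 @ $1.00 + 251 @ $2.90 + 76 @ $1.00 = $2,993.25

COGS = $723.20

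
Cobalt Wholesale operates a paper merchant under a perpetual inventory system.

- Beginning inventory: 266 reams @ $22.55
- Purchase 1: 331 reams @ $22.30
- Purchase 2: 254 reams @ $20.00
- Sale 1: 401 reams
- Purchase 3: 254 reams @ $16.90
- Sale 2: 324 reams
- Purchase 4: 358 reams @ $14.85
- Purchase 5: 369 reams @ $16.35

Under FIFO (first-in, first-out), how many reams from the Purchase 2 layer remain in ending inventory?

126

Sale 1 (401) [FIFO — oldest first]: 266 @ $22.55 + 135 @ $22.30 = $9,008.80
Sale 2 (324) [FIFO — oldest first]: 196 @ $22.30 + 128 @ $20.00 = $6,930.80
Total COGS = $9,008.80 + $6,930.80 = $15,939.60
Ending inventory: 126 @ $20.00 + 254 @ $16.90 + 358 @ $14.85 + 369 @ $16.35 = $18,162.05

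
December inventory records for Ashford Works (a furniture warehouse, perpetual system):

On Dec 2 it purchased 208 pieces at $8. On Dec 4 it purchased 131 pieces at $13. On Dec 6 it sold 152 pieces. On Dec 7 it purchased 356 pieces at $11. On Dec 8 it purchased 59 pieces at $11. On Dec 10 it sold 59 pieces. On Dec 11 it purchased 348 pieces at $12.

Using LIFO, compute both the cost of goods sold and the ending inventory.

COGS = $2,520; ending inventory = $9,588

Dec 6, 152 sold [LIFO — newest first]: 131 @ $13 + 21 @ $8 = $1,871
Dec 10, 59 sold [LIFO — newest first]: 59 @ $11 = $649
Total COGS = $1,871 + $649 = $2,520
Ending inventory: 187 @ $8 + 356 @ $11 + 348 @ $12 = $9,588
Check: goods available $12,108 = COGS $2,520 + ending $9,588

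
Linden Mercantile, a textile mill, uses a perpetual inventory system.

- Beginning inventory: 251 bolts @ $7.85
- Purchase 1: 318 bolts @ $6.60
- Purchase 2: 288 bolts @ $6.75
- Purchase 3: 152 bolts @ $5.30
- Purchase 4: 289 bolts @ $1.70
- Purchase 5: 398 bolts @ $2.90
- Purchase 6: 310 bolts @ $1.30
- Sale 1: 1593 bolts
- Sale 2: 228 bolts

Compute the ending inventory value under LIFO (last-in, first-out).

Sale 1 (1593) [LIFO — newest first]: 310 @ $1.30 + 398 @ $2.90 + 289 @ $1.70 + 152 @ $5.30 + 288 @ $6.75 + 156 @ $6.60 = $5,827.70
Sale 2 (228) [LIFO — newest first]: 162 @ $6.60 + 66 @ $7.85 = $1,587.30
Total COGS = $5,827.70 + $1,587.30 = $7,415.00
Ending inventory: 185 @ $7.85 = $1,452.25
Check: goods available $8,867.25 = COGS $7,415.00 + ending $1,452.25

Ending inventory = $1,452.25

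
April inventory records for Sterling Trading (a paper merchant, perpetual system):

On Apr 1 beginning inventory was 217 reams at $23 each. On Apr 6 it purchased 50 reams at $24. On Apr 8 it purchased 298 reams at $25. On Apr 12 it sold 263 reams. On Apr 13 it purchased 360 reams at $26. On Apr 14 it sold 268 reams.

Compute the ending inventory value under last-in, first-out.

Apr 12, 263 sold [LIFO — newest first]: 263 @ $25 = $6,575
Apr 14, 268 sold [LIFO — newest first]: 268 @ $26 = $6,968
Total COGS = $6,575 + $6,968 = $13,543
Ending inventory: 217 @ $23 + 50 @ $24 + 35 @ $25 + 92 @ $26 = $9,458
Check: goods available $23,001 = COGS $13,543 + ending $9,458

Ending inventory = $9,458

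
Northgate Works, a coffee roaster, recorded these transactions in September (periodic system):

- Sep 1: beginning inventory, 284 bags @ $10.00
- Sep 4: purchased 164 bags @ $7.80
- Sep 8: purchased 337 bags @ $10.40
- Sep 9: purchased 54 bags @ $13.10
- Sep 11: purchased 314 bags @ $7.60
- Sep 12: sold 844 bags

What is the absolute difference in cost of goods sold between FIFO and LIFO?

FIFO COGS: 284 @ $10.00 + 164 @ $7.80 + 337 @ $10.40 + 54 @ $13.10 + 5 @ $7.60 = $8,369.40
LIFO COGS: 314 @ $7.60 + 54 @ $13.10 + 337 @ $10.40 + 139 @ $7.80 = $7,682.80
Difference = |$8,369.40 − $7,682.80| = $686.60

$686.60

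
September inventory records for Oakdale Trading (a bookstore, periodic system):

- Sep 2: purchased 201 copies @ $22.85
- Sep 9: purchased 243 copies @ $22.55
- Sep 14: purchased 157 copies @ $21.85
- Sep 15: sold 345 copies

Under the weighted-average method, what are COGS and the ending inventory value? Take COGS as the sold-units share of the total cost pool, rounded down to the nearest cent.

COGS = $7,751.27; ending inventory = $5,751.68

Sep 15, sell 345: 345/601 × $13,502.95 → $7,751.27
Ending inventory (cost pool remaining) = $5,751.68
Check: goods available $13,502.95 = COGS $7,751.27 + ending $5,751.68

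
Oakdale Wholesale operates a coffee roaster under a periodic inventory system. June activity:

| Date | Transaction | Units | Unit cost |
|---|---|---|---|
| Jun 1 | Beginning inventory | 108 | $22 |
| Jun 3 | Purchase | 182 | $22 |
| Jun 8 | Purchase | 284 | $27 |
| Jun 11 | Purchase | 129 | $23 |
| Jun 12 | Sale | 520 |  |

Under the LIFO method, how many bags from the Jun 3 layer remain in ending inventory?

75

Jun 12, 520 sold [LIFO — newest first]: 129 @ $23 + 284 @ $27 + 107 @ $22 = $12,989
Ending inventory: 108 @ $22 + 75 @ $22 = $4,026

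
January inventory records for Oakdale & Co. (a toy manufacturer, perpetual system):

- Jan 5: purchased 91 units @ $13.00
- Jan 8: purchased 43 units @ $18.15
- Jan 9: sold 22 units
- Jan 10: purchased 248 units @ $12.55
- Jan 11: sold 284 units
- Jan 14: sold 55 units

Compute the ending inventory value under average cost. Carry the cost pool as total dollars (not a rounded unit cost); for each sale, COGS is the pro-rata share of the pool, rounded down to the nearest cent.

After Jan 5: 91 on hand, pool $1,183.00 (≈ $13.0000 each)
After Jan 8: 134 on hand, pool $1,963.45 (≈ $14.6526 each)
Jan 9, sell 22: 22/134 × $1,963.45 → $322.35
After Jan 10: 360 on hand, pool $4,753.50 (≈ $13.2042 each)
Jan 11, sell 284: 284/360 × $4,753.50 → $3,749.98
Jan 14, sell 55: 55/76 × $1,003.52 → $726.23
Total COGS = $322.35 + $3,749.98 + $726.23 = $4,798.56
Ending inventory (cost pool remaining) = $277.29

Ending inventory = $277.29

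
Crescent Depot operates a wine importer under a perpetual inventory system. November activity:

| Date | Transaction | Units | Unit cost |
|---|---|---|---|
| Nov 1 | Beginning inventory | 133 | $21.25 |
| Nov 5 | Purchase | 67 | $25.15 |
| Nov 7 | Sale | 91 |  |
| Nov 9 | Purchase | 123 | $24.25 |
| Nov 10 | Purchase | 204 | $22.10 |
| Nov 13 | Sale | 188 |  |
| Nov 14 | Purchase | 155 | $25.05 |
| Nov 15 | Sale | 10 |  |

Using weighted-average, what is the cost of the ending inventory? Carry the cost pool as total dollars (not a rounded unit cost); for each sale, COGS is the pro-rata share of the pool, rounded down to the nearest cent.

After Nov 1: 133 on hand, pool $2,826.25 (≈ $21.2500 each)
After Nov 5: 200 on hand, pool $4,511.30 (≈ $22.5565 each)
Nov 7, sell 91: 91/200 × $4,511.30 → $2,052.64
After Nov 9: 232 on hand, pool $5,441.41 (≈ $23.4544 each)
After Nov 10: 436 on hand, pool $9,949.81 (≈ $22.8207 each)
Nov 13, sell 188: 188/436 × $9,949.81 → $4,290.28
After Nov 14: 403 on hand, pool $9,542.28 (≈ $23.6781 each)
Nov 15, sell 10: 10/403 × $9,542.28 → $236.78
Total COGS = $2,052.64 + $4,290.28 + $236.78 = $6,579.70
Ending inventory (cost pool remaining) = $9,305.50

Ending inventory = $9,305.50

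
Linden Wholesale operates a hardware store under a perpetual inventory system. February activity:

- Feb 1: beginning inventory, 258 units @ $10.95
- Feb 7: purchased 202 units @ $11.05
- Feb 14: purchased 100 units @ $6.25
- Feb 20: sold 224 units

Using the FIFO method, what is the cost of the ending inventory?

Feb 20, 224 sold [FIFO — oldest first]: 224 @ $10.95 = $2,452.80
Ending inventory: 34 @ $10.95 + 202 @ $11.05 + 100 @ $6.25 = $3,229.40

Ending inventory = $3,229.40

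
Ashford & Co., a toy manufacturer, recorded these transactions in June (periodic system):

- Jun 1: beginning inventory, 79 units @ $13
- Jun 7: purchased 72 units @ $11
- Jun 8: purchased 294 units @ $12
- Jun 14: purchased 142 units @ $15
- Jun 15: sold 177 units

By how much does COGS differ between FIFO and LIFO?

FIFO COGS: 79 @ $13 + 72 @ $11 + 26 @ $12 = $2,131
LIFO COGS: 142 @ $15 + 35 @ $12 = $2,550
Difference = |$2,131 − $2,550| = $419

$419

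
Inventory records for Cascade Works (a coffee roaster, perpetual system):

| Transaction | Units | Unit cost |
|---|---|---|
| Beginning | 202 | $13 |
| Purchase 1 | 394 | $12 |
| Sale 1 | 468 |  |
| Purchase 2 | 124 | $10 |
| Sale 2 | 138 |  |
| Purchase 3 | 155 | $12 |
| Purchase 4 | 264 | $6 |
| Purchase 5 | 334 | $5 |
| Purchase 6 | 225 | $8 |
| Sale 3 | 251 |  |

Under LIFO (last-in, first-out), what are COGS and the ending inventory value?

COGS = $9,042; ending inventory = $6,466

Sale 1 (468) [LIFO — newest first]: 394 @ $12 + 74 @ $13 = $5,690
Sale 2 (138) [LIFO — newest first]: 124 @ $10 + 14 @ $13 = $1,422
Sale 3 (251) [LIFO — newest first]: 225 @ $8 + 26 @ $5 = $1,930
Total COGS = $5,690 + $1,422 + $1,930 = $9,042
Ending inventory: 114 @ $13 + 155 @ $12 + 264 @ $6 + 308 @ $5 = $6,466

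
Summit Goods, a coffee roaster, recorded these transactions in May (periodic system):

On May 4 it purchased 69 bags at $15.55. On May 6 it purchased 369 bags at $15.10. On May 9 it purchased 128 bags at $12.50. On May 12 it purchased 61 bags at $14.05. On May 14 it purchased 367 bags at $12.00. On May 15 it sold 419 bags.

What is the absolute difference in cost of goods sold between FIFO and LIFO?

FIFO COGS: 69 @ $15.55 + 350 @ $15.10 = $6,357.95
LIFO COGS: 367 @ $12.00 + 52 @ $14.05 = $5,134.60
Difference = |$6,357.95 − $5,134.60| = $1,223.35

$1,223.35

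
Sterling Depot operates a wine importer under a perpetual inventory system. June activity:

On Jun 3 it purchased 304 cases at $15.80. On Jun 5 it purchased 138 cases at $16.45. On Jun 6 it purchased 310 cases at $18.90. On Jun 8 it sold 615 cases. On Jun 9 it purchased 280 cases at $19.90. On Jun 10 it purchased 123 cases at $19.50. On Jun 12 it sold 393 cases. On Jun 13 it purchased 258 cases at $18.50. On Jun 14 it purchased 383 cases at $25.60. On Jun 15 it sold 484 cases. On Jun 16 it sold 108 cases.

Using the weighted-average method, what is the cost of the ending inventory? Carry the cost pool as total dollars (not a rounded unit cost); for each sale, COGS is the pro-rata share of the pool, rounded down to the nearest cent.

Ending inventory = $4,325.17

After Jun 3: 304 on hand, pool $4,803.20 (≈ $15.8000 each)
After Jun 5: 442 on hand, pool $7,073.30 (≈ $16.0029 each)
After Jun 6: 752 on hand, pool $12,932.30 (≈ $17.1972 each)
Jun 8, sell 615: 615/752 × $12,932.30 → $10,576.28
After Jun 9: 417 on hand, pool $7,928.02 (≈ $19.0120 each)
After Jun 10: 540 on hand, pool $10,326.52 (≈ $19.1232 each)
Jun 12, sell 393: 393/540 × $10,326.52 → $7,515.41
After Jun 13: 405 on hand, pool $7,584.11 (≈ $18.7262 each)
After Jun 14: 788 on hand, pool $17,388.91 (≈ $22.0671 each)
Jun 15, sell 484: 484/788 × $17,388.91 → $10,680.49
Jun 16, sell 108: 108/304 × $6,708.42 → $2,383.25
Total COGS = $10,576.28 + $7,515.41 + $10,680.49 + $2,383.25 = $31,155.43
Ending inventory (cost pool remaining) = $4,325.17
Check: goods available $35,480.60 = COGS $31,155.43 + ending $4,325.17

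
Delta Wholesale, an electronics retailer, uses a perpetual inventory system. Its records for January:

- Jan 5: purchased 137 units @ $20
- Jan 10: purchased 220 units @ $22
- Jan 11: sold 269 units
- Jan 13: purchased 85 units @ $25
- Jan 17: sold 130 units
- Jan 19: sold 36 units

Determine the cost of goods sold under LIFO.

Jan 11, 269 sold [LIFO — newest first]: 220 @ $22 + 49 @ $20 = $5,820
Jan 17, 130 sold [LIFO — newest first]: 85 @ $25 + 45 @ $20 = $3,025
Jan 19, 36 sold [LIFO — newest first]: 36 @ $20 = $720
Total COGS = $5,820 + $3,025 + $720 = $9,565
Ending inventory: 7 @ $20 = $140
Check: goods available $9,705 = COGS $9,565 + ending $140

COGS = $9,565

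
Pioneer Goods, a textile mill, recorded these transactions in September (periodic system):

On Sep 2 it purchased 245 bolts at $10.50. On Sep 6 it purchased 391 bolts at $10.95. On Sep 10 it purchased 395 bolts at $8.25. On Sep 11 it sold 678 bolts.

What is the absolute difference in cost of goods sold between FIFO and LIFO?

FIFO COGS: 245 @ $10.50 + 391 @ $10.95 + 42 @ $8.25 = $7,200.45
LIFO COGS: 395 @ $8.25 + 283 @ $10.95 = $6,357.60
Difference = |$7,200.45 − $6,357.60| = $842.85

$842.85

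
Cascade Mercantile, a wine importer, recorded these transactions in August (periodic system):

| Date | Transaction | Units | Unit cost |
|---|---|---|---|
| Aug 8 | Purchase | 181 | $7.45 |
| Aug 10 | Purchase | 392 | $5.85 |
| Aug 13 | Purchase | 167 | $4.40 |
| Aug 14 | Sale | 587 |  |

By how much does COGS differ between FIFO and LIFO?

FIFO COGS: 181 @ $7.45 + 392 @ $5.85 + 14 @ $4.40 = $3,703.25
LIFO COGS: 167 @ $4.40 + 392 @ $5.85 + 28 @ $7.45 = $3,236.60
Difference = |$3,703.25 − $3,236.60| = $466.65

$466.65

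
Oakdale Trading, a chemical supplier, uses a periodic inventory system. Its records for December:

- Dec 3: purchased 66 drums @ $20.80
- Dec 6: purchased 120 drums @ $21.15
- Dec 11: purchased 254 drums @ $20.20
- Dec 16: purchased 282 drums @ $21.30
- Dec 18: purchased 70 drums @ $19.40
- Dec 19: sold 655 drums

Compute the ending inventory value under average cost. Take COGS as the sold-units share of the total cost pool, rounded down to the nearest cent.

Dec 19, sell 655: 655/792 × $16,406.20 → $13,568.25
Ending inventory (cost pool remaining) = $2,837.95

Ending inventory = $2,837.95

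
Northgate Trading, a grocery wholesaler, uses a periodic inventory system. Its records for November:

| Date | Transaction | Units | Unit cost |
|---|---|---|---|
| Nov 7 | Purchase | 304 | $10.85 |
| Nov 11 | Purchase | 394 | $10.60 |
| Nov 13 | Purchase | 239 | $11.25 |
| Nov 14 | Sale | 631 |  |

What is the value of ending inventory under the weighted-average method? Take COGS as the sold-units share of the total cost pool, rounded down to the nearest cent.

Ending inventory = $3,319.16

Nov 14, sell 631: 631/937 × $10,163.55 → $6,844.39
Ending inventory (cost pool remaining) = $3,319.16
Check: goods available $10,163.55 = COGS $6,844.39 + ending $3,319.16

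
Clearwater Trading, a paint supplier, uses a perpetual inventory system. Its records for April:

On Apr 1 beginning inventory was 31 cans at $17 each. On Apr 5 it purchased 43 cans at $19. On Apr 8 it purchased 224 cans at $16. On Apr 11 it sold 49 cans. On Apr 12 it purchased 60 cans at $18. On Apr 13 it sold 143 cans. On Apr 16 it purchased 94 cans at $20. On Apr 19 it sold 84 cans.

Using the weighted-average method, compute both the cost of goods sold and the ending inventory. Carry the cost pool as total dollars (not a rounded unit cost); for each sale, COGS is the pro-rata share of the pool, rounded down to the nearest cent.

After Apr 1: 31 on hand, pool $527.00 (≈ $17.0000 each)
After Apr 5: 74 on hand, pool $1,344.00 (≈ $18.1622 each)
After Apr 8: 298 on hand, pool $4,928.00 (≈ $16.5369 each)
Apr 11, sell 49: 49/298 × $4,928.00 → $810.30
After Apr 12: 309 on hand, pool $5,197.70 (≈ $16.8210 each)
Apr 13, sell 143: 143/309 × $5,197.70 → $2,405.40
After Apr 16: 260 on hand, pool $4,672.30 (≈ $17.9704 each)
Apr 19, sell 84: 84/260 × $4,672.30 → $1,509.51
Total COGS = $810.30 + $2,405.40 + $1,509.51 = $4,725.21
Ending inventory (cost pool remaining) = $3,162.79

COGS = $4,725.21; ending inventory = $3,162.79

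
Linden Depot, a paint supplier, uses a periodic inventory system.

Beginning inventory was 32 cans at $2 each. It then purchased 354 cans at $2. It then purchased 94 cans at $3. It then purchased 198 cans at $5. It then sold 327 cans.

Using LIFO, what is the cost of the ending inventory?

Sale 1 (327) [LIFO — newest first]: 198 @ $5 + 94 @ $3 + 35 @ $2 = $1,342
Ending inventory: 32 @ $2 + 319 @ $2 = $702

Ending inventory = $702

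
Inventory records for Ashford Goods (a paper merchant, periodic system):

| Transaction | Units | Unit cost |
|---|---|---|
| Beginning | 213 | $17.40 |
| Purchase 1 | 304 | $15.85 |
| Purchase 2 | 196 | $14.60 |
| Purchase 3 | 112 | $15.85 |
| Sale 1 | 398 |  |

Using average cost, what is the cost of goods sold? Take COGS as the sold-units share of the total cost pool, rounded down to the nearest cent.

Sale 1, sell 398: 398/825 × $13,161.40 → $6,349.37
Ending inventory (cost pool remaining) = $6,812.03
Check: goods available $13,161.40 = COGS $6,349.37 + ending $6,812.03

COGS = $6,349.37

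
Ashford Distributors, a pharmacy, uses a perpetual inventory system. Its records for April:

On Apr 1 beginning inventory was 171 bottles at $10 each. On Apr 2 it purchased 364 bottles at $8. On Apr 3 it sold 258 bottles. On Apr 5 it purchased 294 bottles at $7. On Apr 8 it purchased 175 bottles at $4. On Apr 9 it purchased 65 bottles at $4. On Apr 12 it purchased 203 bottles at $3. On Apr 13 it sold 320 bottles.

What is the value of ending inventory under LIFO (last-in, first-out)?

Ending inventory = $5,108

Apr 3, 258 sold [LIFO — newest first]: 258 @ $8 = $2,064
Apr 13, 320 sold [LIFO — newest first]: 203 @ $3 + 65 @ $4 + 52 @ $4 = $1,077
Total COGS = $2,064 + $1,077 = $3,141
Ending inventory: 171 @ $10 + 106 @ $8 + 294 @ $7 + 123 @ $4 = $5,108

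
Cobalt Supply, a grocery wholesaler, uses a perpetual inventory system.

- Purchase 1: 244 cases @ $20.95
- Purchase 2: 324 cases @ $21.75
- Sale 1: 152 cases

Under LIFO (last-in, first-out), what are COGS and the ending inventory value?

Sale 1 (152) [LIFO — newest first]: 152 @ $21.75 = $3,306.00
Ending inventory: 244 @ $20.95 + 172 @ $21.75 = $8,852.80

COGS = $3,306.00; ending inventory = $8,852.80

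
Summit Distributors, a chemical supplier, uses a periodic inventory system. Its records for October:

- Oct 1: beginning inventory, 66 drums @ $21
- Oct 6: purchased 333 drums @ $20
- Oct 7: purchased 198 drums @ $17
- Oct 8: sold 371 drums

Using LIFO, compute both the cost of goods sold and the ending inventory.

Oct 8, 371 sold [LIFO — newest first]: 198 @ $17 + 173 @ $20 = $6,826
Ending inventory: 66 @ $21 + 160 @ $20 = $4,586
Check: goods available $11,412 = COGS $6,826 + ending $4,586

COGS = $6,826; ending inventory = $4,586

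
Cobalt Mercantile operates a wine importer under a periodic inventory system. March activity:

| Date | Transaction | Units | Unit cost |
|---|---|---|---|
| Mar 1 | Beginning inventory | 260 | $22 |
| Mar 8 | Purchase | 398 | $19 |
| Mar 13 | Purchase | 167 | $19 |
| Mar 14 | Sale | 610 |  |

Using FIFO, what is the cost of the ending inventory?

Ending inventory = $4,085

Mar 14, 610 sold [FIFO — oldest first]: 260 @ $22 + 350 @ $19 = $12,370
Ending inventory: 48 @ $19 + 167 @ $19 = $4,085
Check: goods available $16,455 = COGS $12,370 + ending $4,085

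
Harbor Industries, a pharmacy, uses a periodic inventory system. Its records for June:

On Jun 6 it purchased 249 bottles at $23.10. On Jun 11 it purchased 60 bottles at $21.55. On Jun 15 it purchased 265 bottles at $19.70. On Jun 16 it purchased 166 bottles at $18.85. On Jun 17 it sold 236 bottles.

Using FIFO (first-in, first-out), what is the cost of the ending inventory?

Ending inventory = $9,942.90

Jun 17, 236 sold [FIFO — oldest first]: 236 @ $23.10 = $5,451.60
Ending inventory: 13 @ $23.10 + 60 @ $21.55 + 265 @ $19.70 + 166 @ $18.85 = $9,942.90
Check: goods available $15,394.50 = COGS $5,451.60 + ending $9,942.90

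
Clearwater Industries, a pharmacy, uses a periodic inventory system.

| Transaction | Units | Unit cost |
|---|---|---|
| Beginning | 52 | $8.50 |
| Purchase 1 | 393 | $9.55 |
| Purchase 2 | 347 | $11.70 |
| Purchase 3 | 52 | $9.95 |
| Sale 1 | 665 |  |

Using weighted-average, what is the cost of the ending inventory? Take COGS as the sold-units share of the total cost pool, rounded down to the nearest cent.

Sale 1, sell 665: 665/844 × $8,772.45 → $6,911.94
Ending inventory (cost pool remaining) = $1,860.51
Check: goods available $8,772.45 = COGS $6,911.94 + ending $1,860.51

Ending inventory = $1,860.51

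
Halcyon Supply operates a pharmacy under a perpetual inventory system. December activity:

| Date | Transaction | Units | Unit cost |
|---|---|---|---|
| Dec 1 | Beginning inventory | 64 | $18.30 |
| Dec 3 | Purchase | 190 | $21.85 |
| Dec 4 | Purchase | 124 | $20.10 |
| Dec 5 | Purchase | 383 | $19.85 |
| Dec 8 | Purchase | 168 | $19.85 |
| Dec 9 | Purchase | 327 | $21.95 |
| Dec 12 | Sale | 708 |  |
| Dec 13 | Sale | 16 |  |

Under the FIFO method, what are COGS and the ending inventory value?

Dec 12, 708 sold [FIFO — oldest first]: 64 @ $18.30 + 190 @ $21.85 + 124 @ $20.10 + 330 @ $19.85 = $14,365.60
Dec 13, 16 sold [FIFO — oldest first]: 16 @ $19.85 = $317.60
Total COGS = $14,365.60 + $317.60 = $14,683.20
Ending inventory: 37 @ $19.85 + 168 @ $19.85 + 327 @ $21.95 = $11,246.90

COGS = $14,683.20; ending inventory = $11,246.90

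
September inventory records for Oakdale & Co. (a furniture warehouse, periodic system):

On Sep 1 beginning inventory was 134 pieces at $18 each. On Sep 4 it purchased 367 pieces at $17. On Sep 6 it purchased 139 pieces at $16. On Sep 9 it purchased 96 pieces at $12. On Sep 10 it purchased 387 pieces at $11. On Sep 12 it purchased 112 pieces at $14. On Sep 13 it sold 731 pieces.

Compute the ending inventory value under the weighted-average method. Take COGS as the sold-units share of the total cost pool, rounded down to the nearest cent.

Sep 13, sell 731: 731/1235 × $17,852.00 → $10,566.64
Ending inventory (cost pool remaining) = $7,285.36

Ending inventory = $7,285.36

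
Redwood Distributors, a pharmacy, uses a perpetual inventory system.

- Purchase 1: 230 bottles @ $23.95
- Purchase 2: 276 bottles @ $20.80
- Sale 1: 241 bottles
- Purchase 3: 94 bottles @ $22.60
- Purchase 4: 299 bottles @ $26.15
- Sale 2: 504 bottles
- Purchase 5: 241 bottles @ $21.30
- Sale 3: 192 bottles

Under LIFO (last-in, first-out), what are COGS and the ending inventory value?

COGS = $21,593.85; ending inventory = $4,732.00

Sale 1 (241) [LIFO — newest first]: 241 @ $20.80 = $5,012.80
Sale 2 (504) [LIFO — newest first]: 299 @ $26.15 + 94 @ $22.60 + 35 @ $20.80 + 76 @ $23.95 = $12,491.45
Sale 3 (192) [LIFO — newest first]: 192 @ $21.30 = $4,089.60
Total COGS = $5,012.80 + $12,491.45 + $4,089.60 = $21,593.85
Ending inventory: 154 @ $23.95 + 49 @ $21.30 = $4,732.00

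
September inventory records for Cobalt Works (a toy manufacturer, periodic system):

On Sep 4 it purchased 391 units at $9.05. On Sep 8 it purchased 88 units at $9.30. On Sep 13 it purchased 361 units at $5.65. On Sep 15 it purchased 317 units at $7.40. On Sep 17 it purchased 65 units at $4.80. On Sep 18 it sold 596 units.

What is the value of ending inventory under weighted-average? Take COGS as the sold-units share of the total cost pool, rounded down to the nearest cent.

Sep 18, sell 596: 596/1222 × $9,054.40 → $4,416.05
Ending inventory (cost pool remaining) = $4,638.35
Check: goods available $9,054.40 = COGS $4,416.05 + ending $4,638.35

Ending inventory = $4,638.35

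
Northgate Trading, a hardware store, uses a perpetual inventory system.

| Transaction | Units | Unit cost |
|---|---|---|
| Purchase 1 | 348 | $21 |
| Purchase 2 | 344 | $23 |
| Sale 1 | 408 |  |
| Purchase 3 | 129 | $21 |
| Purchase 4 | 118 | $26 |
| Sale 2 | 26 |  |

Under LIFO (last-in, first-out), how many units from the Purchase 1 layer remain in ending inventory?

284

Sale 1 (408) [LIFO — newest first]: 344 @ $23 + 64 @ $21 = $9,256
Sale 2 (26) [LIFO — newest first]: 26 @ $26 = $676
Total COGS = $9,256 + $676 = $9,932
Ending inventory: 284 @ $21 + 129 @ $21 + 92 @ $26 = $11,065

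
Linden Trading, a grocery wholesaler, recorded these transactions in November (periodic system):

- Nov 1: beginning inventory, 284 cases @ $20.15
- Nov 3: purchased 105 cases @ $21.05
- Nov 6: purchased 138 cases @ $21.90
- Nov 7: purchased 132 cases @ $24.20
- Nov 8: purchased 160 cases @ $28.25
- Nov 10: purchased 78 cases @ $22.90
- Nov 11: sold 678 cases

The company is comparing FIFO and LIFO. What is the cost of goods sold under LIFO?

FIFO COGS: 284 @ $20.15 + 105 @ $21.05 + 138 @ $21.90 + 132 @ $24.20 + 19 @ $28.25 = $14,686.20
LIFO COGS: 78 @ $22.90 + 160 @ $28.25 + 132 @ $24.20 + 138 @ $21.90 + 105 @ $21.05 + 65 @ $20.15 = $16,042.80

COGS = $16,042.80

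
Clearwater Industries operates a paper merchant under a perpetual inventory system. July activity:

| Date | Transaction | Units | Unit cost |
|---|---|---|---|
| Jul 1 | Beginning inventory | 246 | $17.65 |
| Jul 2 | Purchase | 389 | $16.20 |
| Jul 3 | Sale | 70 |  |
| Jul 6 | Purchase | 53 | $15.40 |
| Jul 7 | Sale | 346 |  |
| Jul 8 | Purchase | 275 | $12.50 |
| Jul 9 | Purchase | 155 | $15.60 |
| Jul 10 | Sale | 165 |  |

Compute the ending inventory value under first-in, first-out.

Ending inventory = $7,546.50

Jul 3, 70 sold [FIFO — oldest first]: 70 @ $17.65 = $1,235.50
Jul 7, 346 sold [FIFO — oldest first]: 176 @ $17.65 + 170 @ $16.20 = $5,860.40
Jul 10, 165 sold [FIFO — oldest first]: 165 @ $16.20 = $2,673.00
Total COGS = $1,235.50 + $5,860.40 + $2,673.00 = $9,768.90
Ending inventory: 54 @ $16.20 + 53 @ $15.40 + 275 @ $12.50 + 155 @ $15.60 = $7,546.50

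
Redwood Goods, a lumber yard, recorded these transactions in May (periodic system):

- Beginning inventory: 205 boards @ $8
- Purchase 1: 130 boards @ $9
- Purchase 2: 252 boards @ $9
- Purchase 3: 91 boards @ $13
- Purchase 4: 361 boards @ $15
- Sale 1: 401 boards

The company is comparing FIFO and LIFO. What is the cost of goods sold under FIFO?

FIFO COGS: 205 @ $8 + 130 @ $9 + 66 @ $9 = $3,404
LIFO COGS: 361 @ $15 + 40 @ $13 = $5,935

COGS = $3,404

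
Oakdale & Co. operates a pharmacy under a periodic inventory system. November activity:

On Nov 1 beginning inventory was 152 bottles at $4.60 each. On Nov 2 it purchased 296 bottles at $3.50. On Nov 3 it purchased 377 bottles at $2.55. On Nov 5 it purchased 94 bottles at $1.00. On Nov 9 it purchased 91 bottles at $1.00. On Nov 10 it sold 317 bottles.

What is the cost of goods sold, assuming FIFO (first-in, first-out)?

COGS = $1,276.70

Nov 10, 317 sold [FIFO — oldest first]: 152 @ $4.60 + 165 @ $3.50 = $1,276.70
Ending inventory: 131 @ $3.50 + 377 @ $2.55 + 94 @ $1.00 + 91 @ $1.00 = $1,604.85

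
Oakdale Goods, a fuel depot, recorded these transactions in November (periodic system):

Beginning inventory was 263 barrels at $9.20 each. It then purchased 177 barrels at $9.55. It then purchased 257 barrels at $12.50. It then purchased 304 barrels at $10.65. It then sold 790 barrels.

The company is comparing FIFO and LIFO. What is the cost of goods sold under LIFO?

FIFO COGS: 263 @ $9.20 + 177 @ $9.55 + 257 @ $12.50 + 93 @ $10.65 = $8,312.90
LIFO COGS: 304 @ $10.65 + 257 @ $12.50 + 177 @ $9.55 + 52 @ $9.20 = $8,618.85

COGS = $8,618.85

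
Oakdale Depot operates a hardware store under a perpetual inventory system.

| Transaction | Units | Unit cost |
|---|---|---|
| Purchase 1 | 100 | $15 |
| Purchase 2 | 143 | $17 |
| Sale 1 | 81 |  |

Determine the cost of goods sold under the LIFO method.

COGS = $1,377

Sale 1 (81) [LIFO — newest first]: 81 @ $17 = $1,377
Ending inventory: 100 @ $15 + 62 @ $17 = $2,554
Check: goods available $3,931 = COGS $1,377 + ending $2,554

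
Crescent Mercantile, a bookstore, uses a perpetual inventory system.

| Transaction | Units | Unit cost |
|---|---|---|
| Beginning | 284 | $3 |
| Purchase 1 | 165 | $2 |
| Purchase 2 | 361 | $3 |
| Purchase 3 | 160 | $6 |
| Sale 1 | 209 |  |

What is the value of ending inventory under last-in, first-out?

Ending inventory = $2,118

Sale 1 (209) [LIFO — newest first]: 160 @ $6 + 49 @ $3 = $1,107
Ending inventory: 284 @ $3 + 165 @ $2 + 312 @ $3 = $2,118
Check: goods available $3,225 = COGS $1,107 + ending $2,118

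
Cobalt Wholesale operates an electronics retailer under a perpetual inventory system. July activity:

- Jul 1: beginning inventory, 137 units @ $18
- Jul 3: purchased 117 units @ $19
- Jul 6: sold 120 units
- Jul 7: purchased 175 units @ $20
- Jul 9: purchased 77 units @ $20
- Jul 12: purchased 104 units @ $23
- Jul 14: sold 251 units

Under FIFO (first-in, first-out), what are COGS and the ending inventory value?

COGS = $7,029; ending inventory = $5,092

Jul 6, 120 sold [FIFO — oldest first]: 120 @ $18 = $2,160
Jul 14, 251 sold [FIFO — oldest first]: 17 @ $18 + 117 @ $19 + 117 @ $20 = $4,869
Total COGS = $2,160 + $4,869 = $7,029
Ending inventory: 58 @ $20 + 77 @ $20 + 104 @ $23 = $5,092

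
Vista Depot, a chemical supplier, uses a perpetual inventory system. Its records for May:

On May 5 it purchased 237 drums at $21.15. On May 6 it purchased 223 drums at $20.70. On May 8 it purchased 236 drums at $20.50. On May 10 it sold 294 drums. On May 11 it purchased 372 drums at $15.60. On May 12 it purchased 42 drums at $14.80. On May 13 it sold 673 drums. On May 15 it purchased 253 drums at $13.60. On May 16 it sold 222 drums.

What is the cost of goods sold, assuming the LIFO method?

COGS = $20,886.20

May 10, 294 sold [LIFO — newest first]: 236 @ $20.50 + 58 @ $20.70 = $6,038.60
May 13, 673 sold [LIFO — newest first]: 42 @ $14.80 + 372 @ $15.60 + 165 @ $20.70 + 94 @ $21.15 = $11,828.40
May 16, 222 sold [LIFO — newest first]: 222 @ $13.60 = $3,019.20
Total COGS = $6,038.60 + $11,828.40 + $3,019.20 = $20,886.20
Ending inventory: 143 @ $21.15 + 31 @ $13.60 = $3,446.05
Check: goods available $24,332.25 = COGS $20,886.20 + ending $3,446.05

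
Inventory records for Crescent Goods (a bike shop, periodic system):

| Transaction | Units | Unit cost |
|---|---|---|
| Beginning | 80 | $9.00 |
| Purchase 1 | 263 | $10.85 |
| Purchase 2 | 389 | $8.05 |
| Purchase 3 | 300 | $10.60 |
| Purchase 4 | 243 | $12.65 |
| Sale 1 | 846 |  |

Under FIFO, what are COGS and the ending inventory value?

Sale 1 (846) [FIFO — oldest first]: 80 @ $9.00 + 263 @ $10.85 + 389 @ $8.05 + 114 @ $10.60 = $7,913.40
Ending inventory: 186 @ $10.60 + 243 @ $12.65 = $5,045.55

COGS = $7,913.40; ending inventory = $5,045.55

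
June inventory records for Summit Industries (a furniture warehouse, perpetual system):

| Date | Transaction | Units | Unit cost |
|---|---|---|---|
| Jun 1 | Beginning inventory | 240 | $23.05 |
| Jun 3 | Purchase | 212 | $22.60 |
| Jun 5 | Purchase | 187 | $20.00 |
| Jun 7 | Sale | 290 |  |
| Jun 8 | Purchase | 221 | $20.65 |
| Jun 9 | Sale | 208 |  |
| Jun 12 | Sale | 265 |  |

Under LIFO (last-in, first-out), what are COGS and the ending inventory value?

Jun 7, 290 sold [LIFO — newest first]: 187 @ $20.00 + 103 @ $22.60 = $6,067.80
Jun 9, 208 sold [LIFO — newest first]: 208 @ $20.65 = $4,295.20
Jun 12, 265 sold [LIFO — newest first]: 13 @ $20.65 + 109 @ $22.60 + 143 @ $23.05 = $6,028.00
Total COGS = $6,067.80 + $4,295.20 + $6,028.00 = $16,391.00
Ending inventory: 97 @ $23.05 = $2,235.85

COGS = $16,391.00; ending inventory = $2,235.85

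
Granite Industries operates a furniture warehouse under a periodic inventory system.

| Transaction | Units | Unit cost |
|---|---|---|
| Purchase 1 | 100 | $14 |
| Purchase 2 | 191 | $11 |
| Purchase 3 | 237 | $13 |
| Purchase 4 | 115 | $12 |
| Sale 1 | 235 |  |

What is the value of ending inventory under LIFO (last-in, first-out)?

Sale 1 (235) [LIFO — newest first]: 115 @ $12 + 120 @ $13 = $2,940
Ending inventory: 100 @ $14 + 191 @ $11 + 117 @ $13 = $5,022
Check: goods available $7,962 = COGS $2,940 + ending $5,022

Ending inventory = $5,022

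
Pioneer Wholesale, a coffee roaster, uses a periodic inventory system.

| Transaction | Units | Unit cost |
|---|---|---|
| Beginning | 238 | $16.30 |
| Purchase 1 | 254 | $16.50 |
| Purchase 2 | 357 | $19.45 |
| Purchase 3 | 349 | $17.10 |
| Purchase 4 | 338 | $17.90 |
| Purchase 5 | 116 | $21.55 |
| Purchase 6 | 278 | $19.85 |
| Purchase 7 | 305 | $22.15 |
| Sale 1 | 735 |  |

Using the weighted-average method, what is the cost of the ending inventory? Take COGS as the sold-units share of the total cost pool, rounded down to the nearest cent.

Sale 1, sell 735: 735/2235 × $41,806.00 → $13,748.28
Ending inventory (cost pool remaining) = $28,057.72
Check: goods available $41,806.00 = COGS $13,748.28 + ending $28,057.72

Ending inventory = $28,057.72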